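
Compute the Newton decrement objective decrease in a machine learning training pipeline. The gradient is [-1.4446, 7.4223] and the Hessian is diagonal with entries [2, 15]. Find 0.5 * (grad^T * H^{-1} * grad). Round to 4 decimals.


Step 1: H is diagonal, so H^(-1) * g = [-0.7223, 0.4948].
Step 2: g^T H^(-1) g = sum_i g_i^2 / H_ii
  = (-1.4446)^2/2 + (7.4223)^2/15
  = 1.0434 + 3.6727 = 4.7161
Step 3: Objective decrease = 0.5 * g^T H^(-1) g = 2.3581


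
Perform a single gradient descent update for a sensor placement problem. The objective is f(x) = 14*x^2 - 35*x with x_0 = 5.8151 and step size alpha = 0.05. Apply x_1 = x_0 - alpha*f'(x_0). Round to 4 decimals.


We compute the gradient at x_0 and apply the update.
f'(x) = 28*x - 35
f'(5.8151) = 28*5.8151 - 35 = 127.8228
x_1 = 5.8151 - 0.05*127.8228 = -0.576


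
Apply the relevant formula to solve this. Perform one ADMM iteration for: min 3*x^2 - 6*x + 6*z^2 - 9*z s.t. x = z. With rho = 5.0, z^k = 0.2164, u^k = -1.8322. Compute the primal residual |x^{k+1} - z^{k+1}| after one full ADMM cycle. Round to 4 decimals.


ADMM iteration with rho = 5.0, z^k = 0.2164, u^k = -1.8322
Step 1: x-update.
Minimize 3*x^2 - 6*x + (5.0/2)*(x - 0.2164 - 1.8322)^2
FOC: (2*3 + 5.0)*x = 6 + 5.0*(0.2164 + 1.8322)
x^{k+1} = 1.4766
Step 2: z-update.
Minimize 6*z^2 - 9*z + (5.0/2)*(1.4766 - z - 1.8322)^2
FOC: (2*6 + 5.0)*z = 9 + 5.0*(1.4766 - 1.8322)
z^{k+1} = 0.4248
Step 3: u-update.
u^{k+1} = -1.8322 + 1.4766 - 0.4248 = -0.7804
Step 4: Primal residual = |1.4766 - 0.4248| = 1.0518


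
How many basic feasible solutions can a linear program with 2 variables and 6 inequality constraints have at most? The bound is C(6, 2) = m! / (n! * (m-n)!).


Each vertex corresponds to some choice of n active constraints out of m, so the number of vertices is at most C(m, n) = m! / (n!(m-n)!).
m = 6, n = 2
Numerator: 6 * 5
Denominator: 2! = 2
C(6, 2) = 15


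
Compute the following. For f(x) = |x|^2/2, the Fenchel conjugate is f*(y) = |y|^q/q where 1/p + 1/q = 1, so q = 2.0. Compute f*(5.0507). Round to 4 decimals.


The conjugate exponent q satisfies 1/p + 1/q = 1.
p = 2, so q = 2/(2 - 1) = 2.0
|y|^q = 5.0507^2.0 = 25.5096
f*(5.0507) = 25.5096 / 2.0 = 12.7548


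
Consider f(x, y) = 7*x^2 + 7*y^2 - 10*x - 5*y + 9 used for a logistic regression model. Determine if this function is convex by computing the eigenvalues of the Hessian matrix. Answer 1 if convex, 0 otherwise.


The Hessian of f(x,y) = 7*x^2 + 7*y^2 - 10*x - 5*y + 9 is:
H = [[14, 0], [0, 14]]
Trace = 14 + 14 = 28
Determinant = 14*14 - (0)^2 = 196
Discriminant = (28)^2 - 4*196 = 0.0
Eigenvalues: lambda_1 = 14.0, lambda_2 = 14.0
The function is convex.

1


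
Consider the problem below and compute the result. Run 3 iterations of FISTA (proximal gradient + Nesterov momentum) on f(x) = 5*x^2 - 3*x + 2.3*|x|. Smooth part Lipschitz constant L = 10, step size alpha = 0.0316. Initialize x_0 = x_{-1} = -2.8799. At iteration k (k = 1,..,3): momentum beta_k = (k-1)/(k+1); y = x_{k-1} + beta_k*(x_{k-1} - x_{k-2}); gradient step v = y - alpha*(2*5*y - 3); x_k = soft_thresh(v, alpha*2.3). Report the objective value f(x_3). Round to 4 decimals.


FISTA on f(x) = 5*x^2 - 3*x + 2.3*|x|
L = 10, alpha = 0.0316
Iteration 1: beta = 0.0, y = -2.8799 + 0.0*(-2.8799 + 2.8799) = -2.8799
  grad(y) = -31.799, v = y - alpha*grad = -1.8751
  prox(v) = soft_thresh(-1.8751, 0.0727) = -1.8024
Iteration 2: beta = 0.3333, y = -1.8024 + 0.3333*(-1.8024 + 2.8799) = -1.4432
  grad(y) = -17.432, v = y - alpha*grad = -0.8923
  prox(v) = soft_thresh(-0.8923, 0.0727) = -0.8197
Iteration 3: beta = 0.5, y = -0.8197 + 0.5*(-0.8197 + 1.8024) = -0.3283
  grad(y) = -6.2831, v = y - alpha*grad = -0.1298
  prox(v) = soft_thresh(-0.1298, 0.0727) = -0.0571
f(x_3) = 5*(-0.0571)^2 - 3*(-0.0571) + 2.3*|-0.0571| = 0.3188


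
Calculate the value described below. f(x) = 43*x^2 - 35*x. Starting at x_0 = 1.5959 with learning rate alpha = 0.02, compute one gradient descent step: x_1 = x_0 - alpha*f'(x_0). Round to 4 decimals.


We compute the gradient at x_0 and apply the update.
f'(x) = 86*x - 35
f'(1.5959) = 86*1.5959 - 35 = 102.2474
x_1 = 1.5959 - 0.02*102.2474 = -0.449


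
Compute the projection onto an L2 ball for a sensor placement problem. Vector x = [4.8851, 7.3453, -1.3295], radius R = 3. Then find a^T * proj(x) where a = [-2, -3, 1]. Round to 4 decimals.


Step 1: Compute ||x|| (intermediates to 6 decimals).
||x|| = sqrt(4.8851^2 + 7.3453^2 + (-1.3295)^2) = 8.921054
Step 2: Project.
Since ||x|| > R, scale = R/||x|| = 3/8.921054 = 0.336283, proj(x) = scale * x
proj(x) = [1.642776, 2.4701, -0.447088]
Step 3: Dot product.
a^T * proj(x) = -2*1.642776 - 3*2.4701 + 1*(-0.447088) = -11.1429


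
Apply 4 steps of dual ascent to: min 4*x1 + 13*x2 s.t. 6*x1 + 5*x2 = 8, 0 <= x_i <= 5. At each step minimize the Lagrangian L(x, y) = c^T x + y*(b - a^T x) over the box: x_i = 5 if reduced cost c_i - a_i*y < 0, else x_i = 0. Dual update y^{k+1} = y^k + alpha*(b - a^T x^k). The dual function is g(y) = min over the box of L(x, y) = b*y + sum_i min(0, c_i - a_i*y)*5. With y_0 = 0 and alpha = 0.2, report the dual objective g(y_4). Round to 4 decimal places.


Dual ascent for LP: min 4*x1 + 13*x2, 6*x1 + 5*x2 = 8, 0 <= x_i <= 5
Step 1: y^k = 0.0, reduced costs: (4.0, 13.0)
  x^k = (0.0, 0.0), subgradient = b - a^T x = 8.0
  y^{k+1} = 0.0 + 0.2*8.0 = 1.6
Step 2: y^k = 1.6, reduced costs: (-5.6, 5.0)
  x^k = (5.0, 0.0), subgradient = b - a^T x = -22.0
  y^{k+1} = 1.6 + 0.2*-22.0 = -2.8
Step 3: y^k = -2.8, reduced costs: (20.8, 27.0)
  x^k = (0.0, 0.0), subgradient = b - a^T x = 8.0
  y^{k+1} = -2.8 + 0.2*8.0 = -1.2
Step 4: y^k = -1.2, reduced costs: (11.2, 19.0)
  x^k = (0.0, 0.0), subgradient = b - a^T x = 8.0
  y^{k+1} = -1.2 + 0.2*8.0 = 0.4
Dual objective at y_4 = 0.4: reduced costs (1.6, 11.0), box minimizer x = (0.0, 0.0)
g(y_4) = b*y + (c1 - a1*y)*x1 + (c2 - a2*y)*x2 = 8*0.4 + 1.6*0.0 + 11.0*0.0 = 3.2 + 0.0 + 0.0 = 3.2


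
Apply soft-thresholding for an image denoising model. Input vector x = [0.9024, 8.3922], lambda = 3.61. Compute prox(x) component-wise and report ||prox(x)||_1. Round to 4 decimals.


Soft-thresholding with lambda = 3.61:
prox(0.9024) = sign(0.9024)*max(|0.9024| - 3.61, 0) = 0.0
prox(8.3922) = sign(8.3922)*max(|8.3922| - 3.61, 0) = 4.7822
prox(x) = [0.0, 4.7822]
||prox(x)||_1 = 0.0 + 4.7822 = 4.7822


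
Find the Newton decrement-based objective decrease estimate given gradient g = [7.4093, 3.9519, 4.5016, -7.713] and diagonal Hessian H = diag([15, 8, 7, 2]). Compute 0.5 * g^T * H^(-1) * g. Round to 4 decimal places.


Step 1: H is diagonal, so H^(-1) * g = [0.494, 0.494, 0.6431, -3.8565].
Step 2: g^T H^(-1) g = sum_i g_i^2 / H_ii
  = (7.4093)^2/15 + (3.9519)^2/8 + (4.5016)^2/7 + (-7.713)^2/2
  = 3.6598 + 1.9522 + 2.8949 + 29.7452 = 38.2521
Step 3: Objective decrease = 0.5 * g^T H^(-1) g = 19.1261


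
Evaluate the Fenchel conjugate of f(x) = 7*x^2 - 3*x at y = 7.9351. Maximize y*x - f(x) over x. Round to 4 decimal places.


f*(y) = sup_x {y*x - a*x^2 - b*x} = sup_x {(y-b)*x - a*x^2}
FOC: (y - b) - 2a*x = 0 => x* = (y - b)/(2a)
x* = (7.9351 + 3)/(2*7) = 0.7811
f*(7.9351) = (y-b)^2/(4a) = (7.9351 + 3)^2/(4*7)
= 119.5764/28 = 4.2706


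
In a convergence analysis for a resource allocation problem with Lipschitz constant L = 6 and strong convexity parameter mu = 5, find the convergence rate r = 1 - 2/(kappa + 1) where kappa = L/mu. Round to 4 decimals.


Step 1: Compute the condition number.
kappa = L/mu = 6/5 = 1.2
Step 2: Compute the convergence rate.
r = 1 - 2/(kappa + 1) = 1 - 2*mu/(L + mu) = (L - mu)/(L + mu) = 1/11 = 0.0909


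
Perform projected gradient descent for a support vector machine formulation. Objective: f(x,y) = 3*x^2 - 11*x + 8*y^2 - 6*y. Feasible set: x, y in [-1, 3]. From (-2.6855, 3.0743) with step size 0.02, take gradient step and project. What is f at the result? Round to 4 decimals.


Step 1: Compute gradient at (-2.6855, 3.0743).
grad_x = 2*3*-2.6855 - 11 = -27.113
grad_y = 2*8*3.0743 - 6 = 43.1888
Step 2: Gradient step.
x_raw = -2.6855 - 0.02*-27.113 = -2.1432
y_raw = 3.0743 - 0.02*43.1888 = 2.2105
Step 3: Project onto [-1, 3].
x_proj = clip(-2.1432) = -1.0
y_proj = clip(2.2105) = 2.2105
Step 4: Evaluate f.
f(-1.0, 2.2105) = 39.8282


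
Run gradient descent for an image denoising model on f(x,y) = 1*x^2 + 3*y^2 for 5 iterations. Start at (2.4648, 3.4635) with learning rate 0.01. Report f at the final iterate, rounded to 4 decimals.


Gradient descent on f(x,y) = 1*x^2 + 3*y^2.
Starting point: (2.4648, 3.4635), alpha = 0.01
Step 1: grad_x = 2*1*2.4648 = 4.9296, grad_y = 2*3*3.4635 = 20.781
  x_1 = 2.4648 - 0.01*4.9296 = 2.4155
  y_1 = 3.4635 - 0.01*20.781 = 3.2557
Step 2: grad_x = 2*1*2.4155 = 4.831, grad_y = 2*3*3.2557 = 19.5341
  x_2 = 2.4155 - 0.01*4.831 = 2.3672
  y_2 = 3.2557 - 0.01*19.5341 = 3.0603
Step 3: grad_x = 2*1*2.3672 = 4.7344, grad_y = 2*3*3.0603 = 18.3621
  x_3 = 2.3672 - 0.01*4.7344 = 2.3199
  y_3 = 3.0603 - 0.01*18.3621 = 2.8767
Step 4: grad_x = 2*1*2.3199 = 4.6397, grad_y = 2*3*2.8767 = 17.2604
  x_4 = 2.3199 - 0.01*4.6397 = 2.2735
  y_4 = 2.8767 - 0.01*17.2604 = 2.7041
Step 5: grad_x = 2*1*2.2735 = 4.5469, grad_y = 2*3*2.7041 = 16.2247
  x_5 = 2.2735 - 0.01*4.5469 = 2.228
  y_5 = 2.7041 - 0.01*16.2247 = 2.5419
f(2.228, 2.5419) = 1*2.228^2 + 3*2.5419^2 = 24.3473


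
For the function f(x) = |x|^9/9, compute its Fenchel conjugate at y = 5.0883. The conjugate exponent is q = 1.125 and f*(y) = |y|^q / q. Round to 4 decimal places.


The conjugate exponent q satisfies 1/p + 1/q = 1.
p = 9, so q = 9/(9 - 1) = 1.125
|y|^q = 5.0883^1.125 = 6.2358
f*(5.0883) = 6.2358 / 1.125 = 5.543


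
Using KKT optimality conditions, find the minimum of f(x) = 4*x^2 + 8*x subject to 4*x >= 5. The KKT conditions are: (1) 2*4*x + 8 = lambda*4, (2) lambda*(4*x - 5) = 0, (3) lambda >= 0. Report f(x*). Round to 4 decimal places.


Step 1: Try lambda = 0 (constraint inactive).
x_unc = -8/(2*4) = -1.0
Check: 4*-1.0 = -4.0 < 5 -- violated!
Step 2: Constraint must be active: 4*x = 5
x* = 5/4 = 1.25
lambda = (2*4*1.25 + 8)/4 = 4.5
Step 3: Compute optimal value.
f(x*) = 4*1.25^2 + 8*1.25 = 16.25


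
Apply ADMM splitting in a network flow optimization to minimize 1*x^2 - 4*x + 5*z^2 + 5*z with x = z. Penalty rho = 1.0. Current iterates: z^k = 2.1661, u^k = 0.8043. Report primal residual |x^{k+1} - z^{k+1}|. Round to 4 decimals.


ADMM iteration with rho = 1.0, z^k = 2.1661, u^k = 0.8043
Step 1: x-update.
Minimize 1*x^2 - 4*x + (1.0/2)*(x - 2.1661 + 0.8043)^2
FOC: (2*1 + 1.0)*x = 4 + 1.0*(2.1661 - 0.8043)
x^{k+1} = 1.7873
Step 2: z-update.
Minimize 5*z^2 + 5*z + (1.0/2)*(1.7873 - z + 0.8043)^2
FOC: (2*5 + 1.0)*z = -5 + 1.0*(1.7873 + 0.8043)
z^{k+1} = -0.2189
Step 3: u-update.
u^{k+1} = 0.8043 + 1.7873 + 0.2189 = 2.8105
Step 4: Primal residual = |1.7873 + 0.2189| = 2.0062


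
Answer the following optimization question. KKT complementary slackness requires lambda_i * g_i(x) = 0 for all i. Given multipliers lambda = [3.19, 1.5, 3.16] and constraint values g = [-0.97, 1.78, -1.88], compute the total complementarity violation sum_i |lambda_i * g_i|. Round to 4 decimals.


KKT complementary slackness check:
lambda_1 * g_1 = 3.19 * -0.97 = -3.0943
lambda_2 * g_2 = 1.5 * 1.78 = 2.67
lambda_3 * g_3 = 3.16 * -1.88 = -5.9408
Total violation = 3.0943 + 2.67 + 5.9408 = 11.7051


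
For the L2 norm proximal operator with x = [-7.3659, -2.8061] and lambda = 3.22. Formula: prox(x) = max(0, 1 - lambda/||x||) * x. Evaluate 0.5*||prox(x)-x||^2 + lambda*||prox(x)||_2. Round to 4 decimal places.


Step 1: Compute ||x||.
||x|| = 7.8823
Step 2: Compute scaling factor.
scale = max(0, 1 - 3.22/7.8823) = 0.5915
Step 3: prox(x) = [-4.3569, -1.6598]
||prox(x)|| = 4.6623
Step 4: Proximal objective.
0.5*||prox-x||^2 = 5.1842
lambda*||prox|| = 15.0126
Total = 20.1968


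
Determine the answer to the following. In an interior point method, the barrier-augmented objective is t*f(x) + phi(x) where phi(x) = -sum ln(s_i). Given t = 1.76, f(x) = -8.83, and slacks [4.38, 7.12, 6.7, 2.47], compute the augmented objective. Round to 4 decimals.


Step 1: Compute log-barrier.
ln values: [1.477, 1.9629, 1.9021, 0.9042]
phi = -(1.477 + 1.9629 + 1.9021 + 0.9042) = -6.2463
Step 2: Compute augmented objective.
t*f(x) = 1.76*-8.83 = -15.5408
Total = -15.5408 - 6.2463 = -21.7871


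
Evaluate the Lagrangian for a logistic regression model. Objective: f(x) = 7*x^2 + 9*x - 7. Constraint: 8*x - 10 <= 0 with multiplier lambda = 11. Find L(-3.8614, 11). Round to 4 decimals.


Step 1: Evaluate f(x).
f(-3.8614) = 7*(-3.8614)^2 + 9*(-3.8614) - 7 = 62.6203
Step 2: Evaluate g(x).
g(-3.8614) = 8*-3.8614 - 10 = -40.8912
Step 3: Compute Lagrangian.
L = 62.6203 + 11*-40.8912 = -387.1829


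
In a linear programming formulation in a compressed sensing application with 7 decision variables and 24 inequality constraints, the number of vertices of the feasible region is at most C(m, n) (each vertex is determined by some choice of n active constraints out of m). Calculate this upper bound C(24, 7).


Each vertex corresponds to some choice of n active constraints out of m, so the number of vertices is at most C(m, n) = m! / (n!(m-n)!).
m = 24, n = 7
Numerator: 24 * 23 * 22 * 21 * 20 * 19 * 18
Denominator: 7! = 5040
C(24, 7) = 346104


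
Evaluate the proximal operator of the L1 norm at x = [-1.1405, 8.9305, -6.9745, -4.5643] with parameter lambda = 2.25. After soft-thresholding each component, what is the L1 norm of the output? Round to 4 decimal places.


Soft-thresholding with lambda = 2.25:
prox(-1.1405) = sign(-1.1405)*max(|-1.1405| - 2.25, 0) = 0.0
prox(8.9305) = sign(8.9305)*max(|8.9305| - 2.25, 0) = 6.6805
prox(-6.9745) = sign(-6.9745)*max(|-6.9745| - 2.25, 0) = -4.7245
prox(-4.5643) = sign(-4.5643)*max(|-4.5643| - 2.25, 0) = -2.3143
prox(x) = [0.0, 6.6805, -4.7245, -2.3143]
||prox(x)||_1 = 0.0 + 6.6805 + 4.7245 + 2.3143 = 13.7193


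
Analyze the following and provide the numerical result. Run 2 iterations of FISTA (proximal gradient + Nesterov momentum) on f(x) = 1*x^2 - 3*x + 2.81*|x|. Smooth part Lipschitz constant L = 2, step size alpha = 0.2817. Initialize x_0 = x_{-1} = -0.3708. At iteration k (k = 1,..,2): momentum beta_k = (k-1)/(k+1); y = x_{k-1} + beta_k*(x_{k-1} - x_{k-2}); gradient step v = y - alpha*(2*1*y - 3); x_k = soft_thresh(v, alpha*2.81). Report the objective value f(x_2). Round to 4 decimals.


FISTA on f(x) = 1*x^2 - 3*x + 2.81*|x|
L = 2, alpha = 0.2817
Iteration 1: beta = 0.0, y = -0.3708 + 0.0*(-0.3708 + 0.3708) = -0.3708
  grad(y) = -3.7416, v = y - alpha*grad = 0.6832
  prox(v) = soft_thresh(0.6832, 0.7916) = 0.0
Iteration 2: beta = 0.3333, y = 0.0 + 0.3333*(0.0 + 0.3708) = 0.1236
  grad(y) = -2.7528, v = y - alpha*grad = 0.8991
  prox(v) = soft_thresh(0.8991, 0.7916) = 0.1075
f(x_2) = 1*0.1075^2 - 3*0.1075 + 2.81*|0.1075| = -0.0089


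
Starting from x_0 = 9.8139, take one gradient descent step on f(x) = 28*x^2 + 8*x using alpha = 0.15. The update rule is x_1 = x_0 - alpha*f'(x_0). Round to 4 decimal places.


We compute the gradient at x_0 and apply the update.
f'(x) = 56*x + 8
f'(9.8139) = 56*9.8139 + 8 = 557.5784
x_1 = 9.8139 - 0.15*557.5784 = -73.8229


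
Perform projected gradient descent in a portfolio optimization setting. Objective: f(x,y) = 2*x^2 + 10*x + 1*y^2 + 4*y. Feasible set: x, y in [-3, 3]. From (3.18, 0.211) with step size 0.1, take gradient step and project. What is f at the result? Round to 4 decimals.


Step 1: Compute gradient at (3.18, 0.211).
grad_x = 2*2*3.18 + 10 = 22.72
grad_y = 2*1*0.211 + 4 = 4.422
Step 2: Gradient step.
x_raw = 3.18 - 0.1*22.72 = 0.908
y_raw = 0.211 - 0.1*4.422 = -0.2312
Step 3: Project onto [-3, 3].
x_proj = clip(0.908) = 0.908
y_proj = clip(-0.2312) = -0.2312
Step 4: Evaluate f.
f(0.908, -0.2312) = 9.8576


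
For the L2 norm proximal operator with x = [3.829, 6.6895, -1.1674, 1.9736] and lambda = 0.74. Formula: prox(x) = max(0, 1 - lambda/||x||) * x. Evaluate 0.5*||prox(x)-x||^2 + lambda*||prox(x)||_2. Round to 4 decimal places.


Step 1: Compute ||x||.
||x|| = 8.0417
Step 2: Compute scaling factor.
scale = max(0, 1 - 0.74/8.0417) = 0.908
Step 3: prox(x) = [3.4767, 6.0739, -1.06, 1.792]
||prox(x)|| = 7.3017
Step 4: Proximal objective.
0.5*||prox-x||^2 = 0.2738
lambda*||prox|| = 5.4033
Total = 5.677


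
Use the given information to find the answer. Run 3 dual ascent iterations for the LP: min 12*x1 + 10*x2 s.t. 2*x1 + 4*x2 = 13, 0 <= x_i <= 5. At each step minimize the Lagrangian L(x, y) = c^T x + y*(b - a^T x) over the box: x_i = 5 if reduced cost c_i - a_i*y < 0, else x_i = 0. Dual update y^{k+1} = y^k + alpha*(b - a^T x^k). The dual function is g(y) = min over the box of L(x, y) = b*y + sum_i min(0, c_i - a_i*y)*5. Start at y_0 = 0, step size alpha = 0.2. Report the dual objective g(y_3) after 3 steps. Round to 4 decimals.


Dual ascent for LP: min 12*x1 + 10*x2, 2*x1 + 4*x2 = 13, 0 <= x_i <= 5
Step 1: y^k = 0.0, reduced costs: (12.0, 10.0)
  x^k = (0.0, 0.0), subgradient = b - a^T x = 13.0
  y^{k+1} = 0.0 + 0.2*13.0 = 2.6
Step 2: y^k = 2.6, reduced costs: (6.8, -0.4)
  x^k = (0.0, 5.0), subgradient = b - a^T x = -7.0
  y^{k+1} = 2.6 + 0.2*-7.0 = 1.2
Step 3: y^k = 1.2, reduced costs: (9.6, 5.2)
  x^k = (0.0, 0.0), subgradient = b - a^T x = 13.0
  y^{k+1} = 1.2 + 0.2*13.0 = 3.8
Dual objective at y_3 = 3.8: reduced costs (4.4, -5.2), box minimizer x = (0.0, 5.0)
g(y_3) = b*y + (c1 - a1*y)*x1 + (c2 - a2*y)*x2 = 13*3.8 + 4.4*0.0 + (-5.2)*5.0 = 49.4 + 0.0 - 26.0 = 23.4


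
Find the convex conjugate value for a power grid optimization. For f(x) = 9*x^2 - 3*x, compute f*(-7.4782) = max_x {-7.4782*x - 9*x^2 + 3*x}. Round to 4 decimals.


f*(y) = sup_x {y*x - a*x^2 - b*x} = sup_x {(y-b)*x - a*x^2}
FOC: (y - b) - 2a*x = 0 => x* = (y - b)/(2a)
x* = (-7.4782 + 3)/(2*9) = -0.2488
f*(-7.4782) = (y-b)^2/(4a) = (-7.4782 + 3)^2/(4*9)
= 20.0543/36 = 0.5571


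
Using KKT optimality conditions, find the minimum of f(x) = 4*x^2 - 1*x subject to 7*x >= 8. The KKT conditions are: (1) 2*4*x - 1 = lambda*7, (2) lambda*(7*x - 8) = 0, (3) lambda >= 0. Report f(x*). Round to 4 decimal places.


Step 1: Try lambda = 0 (constraint inactive).
x_unc = 1/(2*4) = 0.125
Check: 7*0.125 = 0.875 < 8 -- violated!
Step 2: Constraint must be active: 7*x = 8
x* = 8/7 = 1.1429 (rounded; the exact value 8/7 is used below)
lambda = (2*4*(8/7) - 1)/7 = 1.1633
Step 3: Compute optimal value.
f(x*) = 4*(8/7)^2 - 1*(8/7) = 4.0816


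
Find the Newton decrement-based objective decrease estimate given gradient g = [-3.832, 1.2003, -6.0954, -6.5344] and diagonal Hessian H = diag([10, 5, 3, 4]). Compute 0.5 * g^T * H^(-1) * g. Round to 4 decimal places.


Step 1: H is diagonal, so H^(-1) * g = [-0.3832, 0.2401, -2.0318, -1.6336].
Step 2: g^T H^(-1) g = sum_i g_i^2 / H_ii
  = (-3.832)^2/10 + (1.2003)^2/5 + (-6.0954)^2/3 + (-6.5344)^2/4
  = 1.4684 + 0.2881 + 12.3846 + 10.6746 = 24.8158
Step 3: Objective decrease = 0.5 * g^T H^(-1) g = 12.4079


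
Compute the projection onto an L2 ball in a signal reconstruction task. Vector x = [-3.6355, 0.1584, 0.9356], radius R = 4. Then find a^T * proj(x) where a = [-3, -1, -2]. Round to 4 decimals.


Step 1: Compute ||x|| (intermediates to 6 decimals).
||x|| = sqrt((-3.6355)^2 + 0.1584^2 + 0.9356^2) = 3.757299
Step 2: Project.
Since ||x|| <= R, proj = x (no scaling needed).
proj(x) = [-3.6355, 0.1584, 0.9356]
Step 3: Dot product.
a^T * proj(x) = -3*(-3.6355) - 1*0.1584 - 2*0.9356 = 8.8769


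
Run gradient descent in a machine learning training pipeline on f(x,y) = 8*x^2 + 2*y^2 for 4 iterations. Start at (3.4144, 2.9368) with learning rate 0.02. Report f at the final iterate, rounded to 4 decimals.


Gradient descent on f(x,y) = 8*x^2 + 2*y^2.
Starting point: (3.4144, 2.9368), alpha = 0.02
Step 1: grad_x = 2*8*3.4144 = 54.6304, grad_y = 2*2*2.9368 = 11.7472
  x_1 = 3.4144 - 0.02*54.6304 = 2.3218
  y_1 = 2.9368 - 0.02*11.7472 = 2.7019
Step 2: grad_x = 2*8*2.3218 = 37.1487, grad_y = 2*2*2.7019 = 10.8074
  x_2 = 2.3218 - 0.02*37.1487 = 1.5788
  y_2 = 2.7019 - 0.02*10.8074 = 2.4857
Step 3: grad_x = 2*8*1.5788 = 25.2611, grad_y = 2*2*2.4857 = 9.9428
  x_3 = 1.5788 - 0.02*25.2611 = 1.0736
  y_3 = 2.4857 - 0.02*9.9428 = 2.2869
Step 4: grad_x = 2*8*1.0736 = 17.1775, grad_y = 2*2*2.2869 = 9.1474
  x_4 = 1.0736 - 0.02*17.1775 = 0.73
  y_4 = 2.2869 - 0.02*9.1474 = 2.1039
f(0.73, 2.1039) = 8*0.73^2 + 2*2.1039^2 = 13.1165


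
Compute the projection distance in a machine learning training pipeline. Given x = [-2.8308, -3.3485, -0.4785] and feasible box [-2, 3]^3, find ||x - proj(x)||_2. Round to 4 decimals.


Project each component onto [-2, 3].
clip(-2.8308) = -2.0, clip(-3.3485) = -2.0, clip(-0.4785) = -0.4785
Projection = [-2.0, -2.0, -0.4785]
Squared diffs: [0.6902, 1.8185, 0.0]
Distance = sqrt(2.5087) = 1.5839


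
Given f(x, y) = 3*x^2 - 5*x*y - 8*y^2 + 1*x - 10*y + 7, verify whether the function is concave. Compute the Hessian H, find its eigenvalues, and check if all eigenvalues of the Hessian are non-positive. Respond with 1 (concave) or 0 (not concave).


The Hessian of f(x,y) = 3*x^2 - 5*x*y - 8*y^2 + 1*x - 10*y + 7 is:
H = [[6, -5], [-5, -16]]
Trace = 6 - 16 = -10
Determinant = 6*-16 - (-5)^2 = -121
Discriminant = (-10)^2 - 4*-121 = 584.0
Eigenvalues: lambda_1 = -17.083, lambda_2 = 7.083
The function is not concave.

0


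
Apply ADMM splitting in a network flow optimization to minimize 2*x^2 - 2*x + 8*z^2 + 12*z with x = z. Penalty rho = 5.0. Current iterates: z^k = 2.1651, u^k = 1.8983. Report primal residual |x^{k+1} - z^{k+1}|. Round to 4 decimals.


ADMM iteration with rho = 5.0, z^k = 2.1651, u^k = 1.8983
Step 1: x-update.
Minimize 2*x^2 - 2*x + (5.0/2)*(x - 2.1651 + 1.8983)^2
FOC: (2*2 + 5.0)*x = 2 + 5.0*(2.1651 - 1.8983)
x^{k+1} = 0.3704
Step 2: z-update.
Minimize 8*z^2 + 12*z + (5.0/2)*(0.3704 - z + 1.8983)^2
FOC: (2*8 + 5.0)*z = -12 + 5.0*(0.3704 + 1.8983)
z^{k+1} = -0.0313
Step 3: u-update.
u^{k+1} = 1.8983 + 0.3704 + 0.0313 = 2.3
Step 4: Primal residual = |0.3704 + 0.0313| = 0.4017


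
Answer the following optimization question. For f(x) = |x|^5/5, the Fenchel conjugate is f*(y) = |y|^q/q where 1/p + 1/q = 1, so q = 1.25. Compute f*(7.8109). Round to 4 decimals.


The conjugate exponent q satisfies 1/p + 1/q = 1.
p = 5, so q = 5/(5 - 1) = 1.25
|y|^q = 7.8109^1.25 = 13.058
f*(7.8109) = 13.058 / 1.25 = 10.4464


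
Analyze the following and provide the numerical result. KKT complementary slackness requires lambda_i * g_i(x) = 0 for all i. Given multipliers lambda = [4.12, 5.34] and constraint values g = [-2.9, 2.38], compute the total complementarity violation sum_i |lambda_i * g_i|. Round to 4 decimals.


KKT complementary slackness check:
lambda_1 * g_1 = 4.12 * -2.9 = -11.948
lambda_2 * g_2 = 5.34 * 2.38 = 12.7092
Total violation = 11.948 + 12.7092 = 24.6572


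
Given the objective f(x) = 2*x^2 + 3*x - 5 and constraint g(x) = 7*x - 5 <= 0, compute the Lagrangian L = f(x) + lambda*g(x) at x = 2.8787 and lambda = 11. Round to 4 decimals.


Step 1: Evaluate f(x).
f(2.8787) = 2*2.8787^2 + 3*2.8787 - 5 = 20.2099
Step 2: Evaluate g(x).
g(2.8787) = 7*2.8787 - 5 = 15.1509
Step 3: Compute Lagrangian.
L = 20.2099 + 11*15.1509 = 186.8698


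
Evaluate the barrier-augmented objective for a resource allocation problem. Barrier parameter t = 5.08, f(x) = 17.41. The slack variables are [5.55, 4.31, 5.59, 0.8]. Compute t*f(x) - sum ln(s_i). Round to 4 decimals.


Step 1: Compute log-barrier.
ln values: [1.7138, 1.4609, 1.721, -0.2231]
phi = -(1.7138 + 1.4609 + 1.721 - 0.2231) = -4.6726
Step 2: Compute augmented objective.
t*f(x) = 5.08*17.41 = 88.4428
Total = 88.4428 - 4.6726 = 83.7702


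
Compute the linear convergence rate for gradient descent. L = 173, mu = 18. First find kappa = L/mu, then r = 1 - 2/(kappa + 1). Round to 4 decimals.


Step 1: Compute the condition number.
kappa = L/mu = 173/18 = 9.6111
Step 2: Compute the convergence rate.
r = 1 - 2/(kappa + 1) = 1 - 2*mu/(L + mu) = (L - mu)/(L + mu) = 155/191 = 0.8115


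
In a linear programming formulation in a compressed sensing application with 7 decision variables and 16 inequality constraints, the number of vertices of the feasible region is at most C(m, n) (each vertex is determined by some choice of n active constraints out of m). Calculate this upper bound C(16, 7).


Each vertex corresponds to some choice of n active constraints out of m, so the number of vertices is at most C(m, n) = m! / (n!(m-n)!).
m = 16, n = 7
Numerator: 16 * 15 * 14 * 13 * 12 * 11 * 10
Denominator: 7! = 5040
C(16, 7) = 11440


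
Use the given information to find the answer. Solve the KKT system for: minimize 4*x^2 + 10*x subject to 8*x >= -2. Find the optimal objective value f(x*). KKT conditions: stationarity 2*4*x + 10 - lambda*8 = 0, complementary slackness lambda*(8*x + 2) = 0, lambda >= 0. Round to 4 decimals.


Step 1: Try lambda = 0 (constraint inactive).
x_unc = -10/(2*4) = -1.25
Check: 8*-1.25 = -10.0 < -2 -- violated!
Step 2: Constraint must be active: 8*x = -2
x* = -2/8 = -0.25
lambda = (2*4*(-0.25) + 10)/8 = 1.0
Step 3: Compute optimal value.
f(x*) = 4*(-0.25)^2 + 10*(-0.25) = -2.25


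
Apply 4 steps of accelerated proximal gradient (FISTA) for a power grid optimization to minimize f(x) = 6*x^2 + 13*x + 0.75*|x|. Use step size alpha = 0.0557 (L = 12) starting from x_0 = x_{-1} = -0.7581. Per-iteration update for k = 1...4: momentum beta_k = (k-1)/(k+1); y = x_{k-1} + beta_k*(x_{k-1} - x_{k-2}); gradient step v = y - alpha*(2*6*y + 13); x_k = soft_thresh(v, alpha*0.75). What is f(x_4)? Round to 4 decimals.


FISTA on f(x) = 6*x^2 + 13*x + 0.75*|x|
L = 12, alpha = 0.0557
Iteration 1: beta = 0.0, y = -0.7581 + 0.0*(-0.7581 + 0.7581) = -0.7581
  grad(y) = 3.9028, v = y - alpha*grad = -0.9755
  prox(v) = soft_thresh(-0.9755, 0.0418) = -0.9337
Iteration 2: beta = 0.3333, y = -0.9337 + 0.3333*(-0.9337 + 0.7581) = -0.9922
  grad(y) = 1.093, v = y - alpha*grad = -1.0531
  prox(v) = soft_thresh(-1.0531, 0.0418) = -1.0114
Iteration 3: beta = 0.5, y = -1.0114 + 0.5*(-1.0114 + 0.9337) = -1.0502
  grad(y) = 0.3979, v = y - alpha*grad = -1.0723
  prox(v) = soft_thresh(-1.0723, 0.0418) = -1.0306
Iteration 4: beta = 0.6, y = -1.0306 + 0.6*(-1.0306 + 1.0114) = -1.0421
  grad(y) = 0.4949, v = y - alpha*grad = -1.0697
  prox(v) = soft_thresh(-1.0697, 0.0418) = -1.0279
f(x_4) = 6*(-1.0279)^2 + 13*(-1.0279) + 0.75*|-1.0279| = -6.2523


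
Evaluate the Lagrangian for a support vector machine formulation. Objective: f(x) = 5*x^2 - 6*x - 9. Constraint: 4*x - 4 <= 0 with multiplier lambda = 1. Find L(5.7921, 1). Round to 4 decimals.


Step 1: Evaluate f(x).
f(5.7921) = 5*5.7921^2 - 6*5.7921 - 9 = 123.9895
Step 2: Evaluate g(x).
g(5.7921) = 4*5.7921 - 4 = 19.1684
Step 3: Compute Lagrangian.
L = 123.9895 + 1*19.1684 = 143.1579


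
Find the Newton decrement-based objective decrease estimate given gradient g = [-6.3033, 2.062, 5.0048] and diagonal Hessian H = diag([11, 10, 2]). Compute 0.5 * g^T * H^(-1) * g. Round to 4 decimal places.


Step 1: H is diagonal, so H^(-1) * g = [-0.573, 0.2062, 2.5024].
Step 2: g^T H^(-1) g = sum_i g_i^2 / H_ii
  = (-6.3033)^2/11 + (2.062)^2/10 + (5.0048)^2/2
  = 3.612 + 0.4252 + 12.524 = 16.5612
Step 3: Objective decrease = 0.5 * g^T H^(-1) g = 8.2806


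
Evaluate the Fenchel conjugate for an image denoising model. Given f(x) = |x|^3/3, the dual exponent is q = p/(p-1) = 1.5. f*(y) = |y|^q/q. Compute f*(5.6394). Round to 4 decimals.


The conjugate exponent q satisfies 1/p + 1/q = 1.
p = 3, so q = 3/(3 - 1) = 1.5
|y|^q = 5.6394^1.5 = 13.3921
f*(5.6394) = 13.3921 / 1.5 = 8.9281


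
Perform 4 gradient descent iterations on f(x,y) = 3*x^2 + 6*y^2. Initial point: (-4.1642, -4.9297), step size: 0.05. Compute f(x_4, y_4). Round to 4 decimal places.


Gradient descent on f(x,y) = 3*x^2 + 6*y^2.
Starting point: (-4.1642, -4.9297), alpha = 0.05
Step 1: grad_x = 2*3*-4.1642 = -24.9852, grad_y = 2*6*-4.9297 = -59.1564
  x_1 = -4.1642 - 0.05*-24.9852 = -2.9149
  y_1 = -4.9297 - 0.05*-59.1564 = -1.9719
Step 2: grad_x = 2*3*-2.9149 = -17.4896, grad_y = 2*6*-1.9719 = -23.6626
  x_2 = -2.9149 - 0.05*-17.4896 = -2.0405
  y_2 = -1.9719 - 0.05*-23.6626 = -0.7888
Step 3: grad_x = 2*3*-2.0405 = -12.2427, grad_y = 2*6*-0.7888 = -9.465
  x_3 = -2.0405 - 0.05*-12.2427 = -1.4283
  y_3 = -0.7888 - 0.05*-9.465 = -0.3155
Step 4: grad_x = 2*3*-1.4283 = -8.5699, grad_y = 2*6*-0.3155 = -3.786
  x_4 = -1.4283 - 0.05*-8.5699 = -0.9998
  y_4 = -0.3155 - 0.05*-3.786 = -0.1262
f(-0.9998, -0.1262) = 3*(-0.9998)^2 + 6*(-0.1262)^2 = 3.0945


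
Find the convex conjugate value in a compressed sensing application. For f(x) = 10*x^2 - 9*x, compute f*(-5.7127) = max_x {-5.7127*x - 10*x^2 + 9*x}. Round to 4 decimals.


f*(y) = sup_x {y*x - a*x^2 - b*x} = sup_x {(y-b)*x - a*x^2}
FOC: (y - b) - 2a*x = 0 => x* = (y - b)/(2a)
x* = (-5.7127 + 9)/(2*10) = 0.1644
f*(-5.7127) = (y-b)^2/(4a) = (-5.7127 + 9)^2/(4*10)
= 10.8063/40 = 0.2702


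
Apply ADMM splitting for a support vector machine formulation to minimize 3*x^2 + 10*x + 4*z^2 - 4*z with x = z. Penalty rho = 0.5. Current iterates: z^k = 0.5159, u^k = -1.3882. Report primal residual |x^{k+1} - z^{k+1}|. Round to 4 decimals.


ADMM iteration with rho = 0.5, z^k = 0.5159, u^k = -1.3882
Step 1: x-update.
Minimize 3*x^2 + 10*x + (0.5/2)*(x - 0.5159 - 1.3882)^2
FOC: (2*3 + 0.5)*x = -10 + 0.5*(0.5159 + 1.3882)
x^{k+1} = -1.392
Step 2: z-update.
Minimize 4*z^2 - 4*z + (0.5/2)*(-1.392 - z - 1.3882)^2
FOC: (2*4 + 0.5)*z = 4 + 0.5*(-1.392 - 1.3882)
z^{k+1} = 0.307
Step 3: u-update.
u^{k+1} = -1.3882 - 1.392 - 0.307 = -3.0872
Step 4: Primal residual = |-1.392 - 0.307| = 1.699


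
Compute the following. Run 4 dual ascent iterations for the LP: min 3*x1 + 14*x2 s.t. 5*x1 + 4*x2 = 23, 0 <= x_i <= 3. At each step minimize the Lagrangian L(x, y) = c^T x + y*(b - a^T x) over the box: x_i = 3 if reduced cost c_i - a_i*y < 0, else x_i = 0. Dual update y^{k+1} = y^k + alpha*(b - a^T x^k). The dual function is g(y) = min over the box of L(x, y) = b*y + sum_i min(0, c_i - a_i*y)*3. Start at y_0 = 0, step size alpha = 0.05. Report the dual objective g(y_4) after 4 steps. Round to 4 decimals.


Dual ascent for LP: min 3*x1 + 14*x2, 5*x1 + 4*x2 = 23, 0 <= x_i <= 3
Step 1: y^k = 0.0, reduced costs: (3.0, 14.0)
  x^k = (0.0, 0.0), subgradient = b - a^T x = 23.0
  y^{k+1} = 0.0 + 0.05*23.0 = 1.15
Step 2: y^k = 1.15, reduced costs: (-2.75, 9.4)
  x^k = (3.0, 0.0), subgradient = b - a^T x = 8.0
  y^{k+1} = 1.15 + 0.05*8.0 = 1.55
Step 3: y^k = 1.55, reduced costs: (-4.75, 7.8)
  x^k = (3.0, 0.0), subgradient = b - a^T x = 8.0
  y^{k+1} = 1.55 + 0.05*8.0 = 1.95
Step 4: y^k = 1.95, reduced costs: (-6.75, 6.2)
  x^k = (3.0, 0.0), subgradient = b - a^T x = 8.0
  y^{k+1} = 1.95 + 0.05*8.0 = 2.35
Dual objective at y_4 = 2.35: reduced costs (-8.75, 4.6), box minimizer x = (3.0, 0.0)
g(y_4) = b*y + (c1 - a1*y)*x1 + (c2 - a2*y)*x2 = 23*2.35 + (-8.75)*3.0 + 4.6*0.0 = 54.05 - 26.25 + 0.0 = 27.8


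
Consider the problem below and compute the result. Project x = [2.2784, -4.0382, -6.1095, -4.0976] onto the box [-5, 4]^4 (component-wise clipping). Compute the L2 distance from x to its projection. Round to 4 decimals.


Project each component onto [-5, 4].
clip(2.2784) = 2.2784, clip(-4.0382) = -4.0382, clip(-6.1095) = -5.0, clip(-4.0976) = -4.0976
Projection = [2.2784, -4.0382, -5.0, -4.0976]
Squared diffs: [0.0, 0.0, 1.231, 0.0]
Distance = sqrt(1.231) = 1.1095


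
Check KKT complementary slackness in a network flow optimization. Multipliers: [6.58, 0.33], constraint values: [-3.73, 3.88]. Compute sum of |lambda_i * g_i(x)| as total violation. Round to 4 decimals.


KKT complementary slackness check:
lambda_1 * g_1 = 6.58 * -3.73 = -24.5434
lambda_2 * g_2 = 0.33 * 3.88 = 1.2804
Total violation = 24.5434 + 1.2804 = 25.8238


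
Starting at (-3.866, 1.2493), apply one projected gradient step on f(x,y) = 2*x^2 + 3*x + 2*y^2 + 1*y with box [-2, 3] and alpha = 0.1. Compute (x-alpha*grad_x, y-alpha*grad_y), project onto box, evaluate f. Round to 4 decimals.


Step 1: Compute gradient at (-3.866, 1.2493).
grad_x = 2*2*-3.866 + 3 = -12.464
grad_y = 2*2*1.2493 + 1 = 5.9972
Step 2: Gradient step.
x_raw = -3.866 - 0.1*-12.464 = -2.6196
y_raw = 1.2493 - 0.1*5.9972 = 0.6496
Step 3: Project onto [-2, 3].
x_proj = clip(-2.6196) = -2.0
y_proj = clip(0.6496) = 0.6496
Step 4: Evaluate f.
f(-2.0, 0.6496) = 3.4935


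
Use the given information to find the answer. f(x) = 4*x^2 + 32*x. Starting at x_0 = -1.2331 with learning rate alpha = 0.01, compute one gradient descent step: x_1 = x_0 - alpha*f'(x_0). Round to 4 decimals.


We compute the gradient at x_0 and apply the update.
f'(x) = 8*x + 32
f'(-1.2331) = 8*-1.2331 + 32 = 22.1352
x_1 = -1.2331 - 0.01*22.1352 = -1.4545


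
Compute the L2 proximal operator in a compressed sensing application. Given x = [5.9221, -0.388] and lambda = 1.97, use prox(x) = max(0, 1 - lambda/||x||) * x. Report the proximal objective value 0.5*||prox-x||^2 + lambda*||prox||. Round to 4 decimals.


Step 1: Compute ||x||.
||x|| = 5.9348
Step 2: Compute scaling factor.
scale = max(0, 1 - 1.97/5.9348) = 0.6681
Step 3: prox(x) = [3.9563, -0.2592]
||prox(x)|| = 3.9648
Step 4: Proximal objective.
0.5*||prox-x||^2 = 1.9405
lambda*||prox|| = 7.8107
Total = 9.7511


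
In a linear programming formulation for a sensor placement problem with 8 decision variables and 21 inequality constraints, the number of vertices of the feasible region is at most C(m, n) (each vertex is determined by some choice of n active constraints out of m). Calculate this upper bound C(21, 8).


Each vertex corresponds to some choice of n active constraints out of m, so the number of vertices is at most C(m, n) = m! / (n!(m-n)!).
m = 21, n = 8
Numerator: 21 * 20 * 19 * 18 * 17 * 16 * 15 * 14
Denominator: 8! = 40320
C(21, 8) = 203490


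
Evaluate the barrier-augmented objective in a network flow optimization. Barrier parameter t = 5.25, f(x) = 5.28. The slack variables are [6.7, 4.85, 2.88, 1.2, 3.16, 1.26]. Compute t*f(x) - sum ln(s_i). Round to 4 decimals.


Step 1: Compute log-barrier.
ln values: [1.9021, 1.579, 1.0578, 0.1823, 1.1506, 0.2311]
phi = -(1.9021 + 1.579 + 1.0578 + 0.1823 + 1.1506 + 0.2311) = -6.1029
Step 2: Compute augmented objective.
t*f(x) = 5.25*5.28 = 27.72
Total = 27.72 - 6.1029 = 21.6171


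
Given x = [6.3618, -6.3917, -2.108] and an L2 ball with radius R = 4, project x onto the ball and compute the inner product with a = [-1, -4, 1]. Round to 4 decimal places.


Step 1: Compute ||x|| (intermediates to 6 decimals).
||x|| = sqrt(6.3618^2 + (-6.3917)^2 + (-2.108)^2) = 9.261209
Step 2: Project.
Since ||x|| > R, scale = R/||x|| = 4/9.261209 = 0.431909, proj(x) = scale * x
proj(x) = [2.747719, -2.760633, -0.910464]
Step 3: Dot product.
a^T * proj(x) = -1*2.747719 - 4*(-2.760633) + 1*(-0.910464) = 7.3843


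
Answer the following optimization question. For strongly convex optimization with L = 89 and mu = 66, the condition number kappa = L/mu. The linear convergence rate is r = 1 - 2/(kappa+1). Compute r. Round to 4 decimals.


Step 1: Compute the condition number.
kappa = L/mu = 89/66 = 1.3485
Step 2: Compute the convergence rate.
r = 1 - 2/(kappa + 1) = 1 - 2*mu/(L + mu) = (L - mu)/(L + mu) = 23/155 = 0.1484


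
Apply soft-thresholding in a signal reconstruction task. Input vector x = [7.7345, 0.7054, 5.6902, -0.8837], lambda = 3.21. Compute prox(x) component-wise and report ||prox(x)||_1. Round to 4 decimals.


Soft-thresholding with lambda = 3.21:
prox(7.7345) = sign(7.7345)*max(|7.7345| - 3.21, 0) = 4.5245
prox(0.7054) = sign(0.7054)*max(|0.7054| - 3.21, 0) = 0.0
prox(5.6902) = sign(5.6902)*max(|5.6902| - 3.21, 0) = 2.4802
prox(-0.8837) = sign(-0.8837)*max(|-0.8837| - 3.21, 0) = 0.0
prox(x) = [4.5245, 0.0, 2.4802, 0.0]
||prox(x)||_1 = 4.5245 + 0.0 + 2.4802 + 0.0 = 7.0047


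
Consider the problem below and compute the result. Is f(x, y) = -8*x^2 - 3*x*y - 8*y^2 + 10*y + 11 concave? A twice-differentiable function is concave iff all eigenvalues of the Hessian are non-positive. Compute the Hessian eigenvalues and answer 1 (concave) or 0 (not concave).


The Hessian of f(x,y) = -8*x^2 - 3*x*y - 8*y^2 + 10*y + 11 is:
H = [[-16, -3], [-3, -16]]
Trace = -16 - 16 = -32
Determinant = -16*-16 - (-3)^2 = 247
Discriminant = (-32)^2 - 4*247 = 36.0
Eigenvalues: lambda_1 = -19.0, lambda_2 = -13.0
The function is concave.

1


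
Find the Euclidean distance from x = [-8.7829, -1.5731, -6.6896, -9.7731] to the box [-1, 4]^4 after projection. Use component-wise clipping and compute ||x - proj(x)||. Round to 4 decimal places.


Project each component onto [-1, 4].
clip(-8.7829) = -1.0, clip(-1.5731) = -1.0, clip(-6.6896) = -1.0, clip(-9.7731) = -1.0
Projection = [-1.0, -1.0, -1.0, -1.0]
Squared diffs: [60.5735, 0.3284, 32.3715, 76.9673]
Distance = sqrt(170.2407) = 13.0476


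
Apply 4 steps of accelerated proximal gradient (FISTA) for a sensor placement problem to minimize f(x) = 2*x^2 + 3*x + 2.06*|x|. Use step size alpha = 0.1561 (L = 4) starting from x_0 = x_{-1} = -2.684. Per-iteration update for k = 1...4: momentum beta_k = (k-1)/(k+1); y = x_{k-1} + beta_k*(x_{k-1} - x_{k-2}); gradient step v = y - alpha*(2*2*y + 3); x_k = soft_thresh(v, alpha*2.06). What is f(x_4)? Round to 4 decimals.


FISTA on f(x) = 2*x^2 + 3*x + 2.06*|x|
L = 4, alpha = 0.1561
Iteration 1: beta = 0.0, y = -2.684 + 0.0*(-2.684 + 2.684) = -2.684
  grad(y) = -7.736, v = y - alpha*grad = -1.4764
  prox(v) = soft_thresh(-1.4764, 0.3216) = -1.1548
Iteration 2: beta = 0.3333, y = -1.1548 + 0.3333*(-1.1548 + 2.684) = -0.6451
  grad(y) = 0.4195, v = y - alpha*grad = -0.7106
  prox(v) = soft_thresh(-0.7106, 0.3216) = -0.389
Iteration 3: beta = 0.5, y = -0.389 + 0.5*(-0.389 + 1.1548) = -0.0061
  grad(y) = 2.9754, v = y - alpha*grad = -0.4706
  prox(v) = soft_thresh(-0.4706, 0.3216) = -0.149
Iteration 4: beta = 0.6, y = -0.149 + 0.6*(-0.149 + 0.389) = -0.005
  grad(y) = 2.9798, v = y - alpha*grad = -0.4702
  prox(v) = soft_thresh(-0.4702, 0.3216) = -0.1486
f(x_4) = 2*(-0.1486)^2 + 3*(-0.1486) + 2.06*|-0.1486| = -0.0955


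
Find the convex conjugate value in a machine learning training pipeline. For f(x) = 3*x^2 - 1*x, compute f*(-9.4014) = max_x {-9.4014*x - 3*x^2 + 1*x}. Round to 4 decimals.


f*(y) = sup_x {y*x - a*x^2 - b*x} = sup_x {(y-b)*x - a*x^2}
FOC: (y - b) - 2a*x = 0 => x* = (y - b)/(2a)
x* = (-9.4014 + 1)/(2*3) = -1.4002
f*(-9.4014) = (y-b)^2/(4a) = (-9.4014 + 1)^2/(4*3)
= 70.5835/12 = 5.882


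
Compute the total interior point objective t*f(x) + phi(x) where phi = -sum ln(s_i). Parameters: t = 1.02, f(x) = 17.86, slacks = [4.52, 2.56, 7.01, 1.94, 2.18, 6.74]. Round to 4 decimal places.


Step 1: Compute log-barrier.
ln values: [1.5085, 0.94, 1.9473, 0.6627, 0.7793, 1.9081]
phi = -(1.5085 + 0.94 + 1.9473 + 0.6627 + 0.7793 + 1.9081) = -7.7459
Step 2: Compute augmented objective.
t*f(x) = 1.02*17.86 = 18.2172
Total = 18.2172 - 7.7459 = 10.4713


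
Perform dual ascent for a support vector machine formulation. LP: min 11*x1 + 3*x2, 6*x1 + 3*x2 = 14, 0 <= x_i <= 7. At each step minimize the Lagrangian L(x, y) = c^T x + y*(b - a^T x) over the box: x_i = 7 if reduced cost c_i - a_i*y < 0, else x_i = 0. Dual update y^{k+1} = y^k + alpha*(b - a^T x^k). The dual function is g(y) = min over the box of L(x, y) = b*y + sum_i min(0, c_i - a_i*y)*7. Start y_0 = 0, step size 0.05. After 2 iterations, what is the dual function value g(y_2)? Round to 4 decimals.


Dual ascent for LP: min 11*x1 + 3*x2, 6*x1 + 3*x2 = 14, 0 <= x_i <= 7
Step 1: y^k = 0.0, reduced costs: (11.0, 3.0)
  x^k = (0.0, 0.0), subgradient = b - a^T x = 14.0
  y^{k+1} = 0.0 + 0.05*14.0 = 0.7
Step 2: y^k = 0.7, reduced costs: (6.8, 0.9)
  x^k = (0.0, 0.0), subgradient = b - a^T x = 14.0
  y^{k+1} = 0.7 + 0.05*14.0 = 1.4
Dual objective at y_2 = 1.4: reduced costs (2.6, -1.2), box minimizer x = (0.0, 7.0)
g(y_2) = b*y + (c1 - a1*y)*x1 + (c2 - a2*y)*x2 = 14*1.4 + 2.6*0.0 + (-1.2)*7.0 = 19.6 + 0.0 - 8.4 = 11.2


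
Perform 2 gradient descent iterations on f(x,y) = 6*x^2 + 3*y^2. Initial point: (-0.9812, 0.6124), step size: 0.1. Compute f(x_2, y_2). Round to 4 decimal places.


Gradient descent on f(x,y) = 6*x^2 + 3*y^2.
Starting point: (-0.9812, 0.6124), alpha = 0.1
Step 1: grad_x = 2*6*-0.9812 = -11.7744, grad_y = 2*3*0.6124 = 3.6744
  x_1 = -0.9812 - 0.1*-11.7744 = 0.1962
  y_1 = 0.6124 - 0.1*3.6744 = 0.245
Step 2: grad_x = 2*6*0.1962 = 2.3549, grad_y = 2*3*0.245 = 1.4698
  x_2 = 0.1962 - 0.1*2.3549 = -0.0392
  y_2 = 0.245 - 0.1*1.4698 = 0.098
f(-0.0392, 0.098) = 6*(-0.0392)^2 + 3*0.098^2 = 0.038
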